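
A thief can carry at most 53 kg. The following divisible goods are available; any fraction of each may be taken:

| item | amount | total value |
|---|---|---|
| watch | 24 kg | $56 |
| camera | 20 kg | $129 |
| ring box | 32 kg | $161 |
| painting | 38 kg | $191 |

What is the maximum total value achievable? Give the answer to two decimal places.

Take in order of value per unit:
- camera (129/20 per unit): all 20 → value 129, running total 129.00
- ring box (161/32 per unit): all 32 → value 161, running total 290.00
- painting (191/38 per unit): 1 of 38 → value 1×191/38 = 5.0263, running total 295.03
Total 295.03.

295.03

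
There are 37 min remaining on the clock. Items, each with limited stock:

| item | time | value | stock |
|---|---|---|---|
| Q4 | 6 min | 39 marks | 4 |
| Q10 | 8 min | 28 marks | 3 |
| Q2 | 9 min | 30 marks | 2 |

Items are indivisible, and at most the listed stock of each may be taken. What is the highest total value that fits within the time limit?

186 marks

Best selections within time 37 and stock limits:
- 4×Q4 + 1×Q2: time 33, value 186
- 4×Q4 + 1×Q10: time 32, value 184
- 3×Q4 + 2×Q2: time 36, value 177
Best: 186 marks.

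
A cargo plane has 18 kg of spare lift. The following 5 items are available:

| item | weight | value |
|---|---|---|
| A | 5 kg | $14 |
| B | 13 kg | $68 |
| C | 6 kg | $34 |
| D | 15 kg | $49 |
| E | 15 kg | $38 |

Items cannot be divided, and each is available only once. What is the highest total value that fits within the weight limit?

Check high-value combinations within 18 kg:
- A+B: weight 5+13=18, value 14+68=82
- B: weight 13, value 68
- D: weight 15, value 49
- A+C: weight 5+6=11, value 14+34=48
- E: weight 15, value 38
Best: $82.

$82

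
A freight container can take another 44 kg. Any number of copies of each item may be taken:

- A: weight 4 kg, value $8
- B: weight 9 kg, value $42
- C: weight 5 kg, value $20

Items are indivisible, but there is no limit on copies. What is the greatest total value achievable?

Best value-per-unit is B at 42/9; filling with it alone gives 4×42 = 168.
Optimal mix: 4×B + 1×C → weight 41, value 188.

$188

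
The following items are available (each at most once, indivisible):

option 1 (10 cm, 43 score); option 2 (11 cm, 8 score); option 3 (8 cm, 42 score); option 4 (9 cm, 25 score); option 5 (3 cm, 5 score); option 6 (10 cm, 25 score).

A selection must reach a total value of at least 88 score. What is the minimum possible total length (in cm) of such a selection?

21

Subsets with value ≥ 88, sorted by total length:
- option 1+option 3+option 5: length 21, value 90
- option 1+option 3+option 4: length 27, value 110
Minimum length: 21 cm.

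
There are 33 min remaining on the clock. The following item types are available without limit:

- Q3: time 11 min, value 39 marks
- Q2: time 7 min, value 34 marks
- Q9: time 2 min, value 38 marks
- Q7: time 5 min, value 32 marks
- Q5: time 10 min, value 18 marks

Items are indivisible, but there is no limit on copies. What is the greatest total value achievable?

608 marks

Best value-per-unit is Q9 at 38/2, and filling with it alone uses time 16×2=32. No mix of the others beats 16×38 = 608.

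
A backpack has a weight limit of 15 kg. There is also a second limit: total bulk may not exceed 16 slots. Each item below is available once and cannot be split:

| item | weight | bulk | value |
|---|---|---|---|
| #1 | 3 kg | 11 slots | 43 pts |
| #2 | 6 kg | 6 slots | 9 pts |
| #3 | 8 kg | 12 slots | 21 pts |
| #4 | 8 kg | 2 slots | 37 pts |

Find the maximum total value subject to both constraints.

Feasible sets respecting both limits:
- #1+#4: weight 11, bulk 13, value 80
- #2+#4: weight 14, bulk 8, value 46
- #1: weight 3, bulk 11, value 43
- #4: weight 8, bulk 2, value 37
Best: 80 pts.

80 pts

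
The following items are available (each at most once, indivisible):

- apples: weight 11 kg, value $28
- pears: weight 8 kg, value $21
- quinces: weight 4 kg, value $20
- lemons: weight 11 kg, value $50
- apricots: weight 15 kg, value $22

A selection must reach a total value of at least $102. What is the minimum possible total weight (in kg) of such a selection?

34

Subsets with value ≥ 102, sorted by total weight:
- apples+pears+quinces+lemons: weight 34, value 119
- pears+quinces+lemons+apricots: weight 38, value 113
Minimum weight: 34 kg.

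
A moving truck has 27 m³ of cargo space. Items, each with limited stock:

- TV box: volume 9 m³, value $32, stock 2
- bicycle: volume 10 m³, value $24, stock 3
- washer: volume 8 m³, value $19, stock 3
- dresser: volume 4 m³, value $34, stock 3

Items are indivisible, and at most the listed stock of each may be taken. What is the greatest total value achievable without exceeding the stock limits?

$134

Top feasible selections:
- 1×TV box + 3×dresser: volume 21, value 134
- 2×TV box + 2×dresser: volume 26, value 132
- 1×bicycle + 3×dresser: volume 22, value 126
Best: $134.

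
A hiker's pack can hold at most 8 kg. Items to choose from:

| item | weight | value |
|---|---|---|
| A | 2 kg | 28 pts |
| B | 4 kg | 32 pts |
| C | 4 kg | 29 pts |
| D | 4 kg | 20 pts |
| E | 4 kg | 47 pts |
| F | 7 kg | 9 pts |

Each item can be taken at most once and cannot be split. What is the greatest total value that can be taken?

79 pts

Check high-value combinations within 8 kg:
- B+E: weight 4+4=8, value 32+47=79
- C+E: weight 4+4=8, value 29+47=76
- A+E: weight 2+4=6, value 28+47=75
Best: 79 pts.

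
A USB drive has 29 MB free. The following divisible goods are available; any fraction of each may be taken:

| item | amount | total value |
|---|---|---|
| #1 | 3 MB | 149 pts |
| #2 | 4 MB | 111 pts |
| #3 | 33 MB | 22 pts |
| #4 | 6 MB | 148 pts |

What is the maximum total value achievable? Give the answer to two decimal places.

Take in order of value per unit:
- #1 (149/3 per unit): all 3 → value 149, running total 149.00
- #2 (111/4 per unit): all 4 → value 111, running total 260.00
- #4 (148/6 per unit): all 6 → value 148, running total 408.00
- #3 (22/33 per unit): 16 of 33 → value 16×22/33 = 10.6667, running total 418.67
Total 418.67.

418.67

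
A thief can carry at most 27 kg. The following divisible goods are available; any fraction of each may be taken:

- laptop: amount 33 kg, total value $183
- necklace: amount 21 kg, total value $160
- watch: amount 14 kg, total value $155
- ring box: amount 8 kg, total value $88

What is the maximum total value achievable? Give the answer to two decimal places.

281.10

Take in order of value per unit:
- watch (155/14 per unit): all 14 → value 155, running total 155.00
- ring box (88/8 per unit): all 8 → value 88, running total 243.00
- necklace (160/21 per unit): 5 of 21 → value 5×160/21 = 38.0952, running total 281.10
Total 281.10.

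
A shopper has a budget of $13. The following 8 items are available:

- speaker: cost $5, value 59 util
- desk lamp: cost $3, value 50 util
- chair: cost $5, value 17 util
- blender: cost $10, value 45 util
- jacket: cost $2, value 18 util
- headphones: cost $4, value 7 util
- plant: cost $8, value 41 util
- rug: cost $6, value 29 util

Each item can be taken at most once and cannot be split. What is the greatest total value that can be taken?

Check high-value combinations within $13:
- speaker+desk lamp+jacket: cost 5+3+2=10, value 59+50+18=127
- speaker+desk lamp+chair: cost 5+3+5=13, value 59+50+17=126
- speaker+desk lamp+headphones: cost 5+3+4=12, value 59+50+7=116
- speaker+desk lamp: cost 5+3=8, value 59+50=109
Best: 127 util.

127 util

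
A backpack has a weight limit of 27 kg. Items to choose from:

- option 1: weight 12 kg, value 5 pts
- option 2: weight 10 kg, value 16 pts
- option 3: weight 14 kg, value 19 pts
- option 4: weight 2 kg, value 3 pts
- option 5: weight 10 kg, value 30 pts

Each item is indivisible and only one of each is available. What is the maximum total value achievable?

Check high-value combinations within 27 kg:
- option 3+option 4+option 5: weight 14+2+10=26, value 19+3+30=52
- option 2+option 4+option 5: weight 10+2+10=22, value 16+3+30=49
- option 3+option 5: weight 14+10=24, value 19+30=49
Best: 52 pts.

52 pts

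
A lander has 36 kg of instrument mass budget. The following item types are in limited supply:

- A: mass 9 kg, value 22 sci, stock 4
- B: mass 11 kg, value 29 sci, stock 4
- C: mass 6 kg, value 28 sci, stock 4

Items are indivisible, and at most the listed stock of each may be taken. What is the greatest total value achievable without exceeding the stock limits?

141 sci

Top feasible selections:
- 1×B + 4×C: mass 35, value 141
- 1×A + 4×C: mass 33, value 134
- 2×A + 3×C: mass 36, value 128
Best: 141 sci.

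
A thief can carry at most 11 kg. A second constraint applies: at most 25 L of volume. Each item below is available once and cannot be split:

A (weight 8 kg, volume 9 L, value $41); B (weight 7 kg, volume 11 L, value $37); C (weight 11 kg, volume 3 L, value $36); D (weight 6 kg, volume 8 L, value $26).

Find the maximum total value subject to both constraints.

Feasible sets respecting both limits:
- A: weight 8, volume 9, value 41
- B: weight 7, volume 11, value 37
- C: weight 11, volume 3, value 36
- D: weight 6, volume 8, value 26
Best: $41.

$41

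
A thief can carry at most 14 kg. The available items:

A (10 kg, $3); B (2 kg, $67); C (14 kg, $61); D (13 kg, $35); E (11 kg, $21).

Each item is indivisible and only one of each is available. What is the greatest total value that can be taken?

$88

Check high-value combinations within 14 kg:
- B+E: weight 2+11=13, value 67+21=88
- A+B: weight 10+2=12, value 3+67=70
- B: weight 2, value 67
Best: $88.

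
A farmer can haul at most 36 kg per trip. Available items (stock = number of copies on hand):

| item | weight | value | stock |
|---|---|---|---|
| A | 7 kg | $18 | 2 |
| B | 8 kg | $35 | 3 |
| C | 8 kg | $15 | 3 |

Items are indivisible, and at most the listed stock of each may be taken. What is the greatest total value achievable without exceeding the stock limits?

Top feasible selections:
- 1×A + 3×B: weight 31, value 123
- 3×B + 1×C: weight 32, value 120
- 2×A + 2×B: weight 30, value 106
Best: $123.

$123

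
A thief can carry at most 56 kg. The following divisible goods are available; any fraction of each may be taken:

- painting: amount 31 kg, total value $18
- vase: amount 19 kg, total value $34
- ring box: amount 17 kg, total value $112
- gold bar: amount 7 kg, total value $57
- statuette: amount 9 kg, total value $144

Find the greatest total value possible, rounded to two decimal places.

349.32

Take in order of value per unit:
- statuette (144/9 per unit): all 9 → value 144, running total 144.00
- gold bar (57/7 per unit): all 7 → value 57, running total 201.00
- ring box (112/17 per unit): all 17 → value 112, running total 313.00
- vase (34/19 per unit): all 19 → value 34, running total 347.00
- painting (18/31 per unit): 4 of 31 → value 4×18/31 = 2.3226, running total 349.32
Total 349.32.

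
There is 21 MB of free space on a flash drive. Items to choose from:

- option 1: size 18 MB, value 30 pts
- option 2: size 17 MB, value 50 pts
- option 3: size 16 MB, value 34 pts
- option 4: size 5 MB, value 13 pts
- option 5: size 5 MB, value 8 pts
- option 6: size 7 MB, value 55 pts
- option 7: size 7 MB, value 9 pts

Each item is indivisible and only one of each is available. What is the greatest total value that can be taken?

77 pts

Check high-value combinations within 21 MB:
- option 4+option 6+option 7: size 5+7+7=19, value 13+55+9=77
- option 4+option 5+option 6: size 5+5+7=17, value 13+8+55=76
- option 5+option 6+option 7: size 5+7+7=19, value 8+55+9=72
Best: 77 pts.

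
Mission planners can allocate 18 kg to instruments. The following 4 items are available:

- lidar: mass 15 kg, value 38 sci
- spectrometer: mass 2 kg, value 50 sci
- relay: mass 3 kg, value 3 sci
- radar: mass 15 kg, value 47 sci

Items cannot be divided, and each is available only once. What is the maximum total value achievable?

97 sci

This is a 0/1 knapsack; check combinations near the capacity.
- spectrometer+radar: mass 2+15=17, value 50+47=97
- lidar+spectrometer: mass 15+2=17, value 38+50=88
- spectrometer+relay: mass 2+3=5, value 50+3=53
- spectrometer: mass 2, value 50
- relay+radar: mass 3+15=18, value 3+47=50
Best: 97 sci.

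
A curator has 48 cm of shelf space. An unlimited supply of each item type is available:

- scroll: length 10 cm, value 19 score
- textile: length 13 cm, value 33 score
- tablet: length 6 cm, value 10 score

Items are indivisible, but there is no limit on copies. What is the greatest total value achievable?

Best value-per-unit is textile at 33/13; filling with it alone gives 3×33 = 99.
Optimal mix: 3×textile + 1×tablet → length 45, value 109.

109 score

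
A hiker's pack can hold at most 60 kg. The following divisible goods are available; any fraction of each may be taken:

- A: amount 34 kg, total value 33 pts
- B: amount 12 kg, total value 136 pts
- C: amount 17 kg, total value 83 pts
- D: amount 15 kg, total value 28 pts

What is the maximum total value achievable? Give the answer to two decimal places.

Take in order of value per unit:
- B (136/12 per unit): all 12 → value 136, running total 136.00
- C (83/17 per unit): all 17 → value 83, running total 219.00
- D (28/15 per unit): all 15 → value 28, running total 247.00
- A (33/34 per unit): 16 of 34 → value 16×33/34 = 15.5294, running total 262.53
Total 262.53.

262.53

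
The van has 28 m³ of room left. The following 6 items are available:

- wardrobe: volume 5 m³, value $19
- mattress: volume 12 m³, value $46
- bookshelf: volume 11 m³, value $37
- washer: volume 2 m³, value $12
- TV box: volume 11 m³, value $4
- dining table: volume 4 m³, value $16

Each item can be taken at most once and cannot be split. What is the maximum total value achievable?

$102

Check high-value combinations within 28 m³:
- wardrobe+mattress+bookshelf: volume 5+12+11=28, value 19+46+37=102
- mattress+bookshelf+dining table: volume 12+11+4=27, value 46+37+16=99
- mattress+bookshelf+washer: volume 12+11+2=25, value 46+37+12=95
Best: $102.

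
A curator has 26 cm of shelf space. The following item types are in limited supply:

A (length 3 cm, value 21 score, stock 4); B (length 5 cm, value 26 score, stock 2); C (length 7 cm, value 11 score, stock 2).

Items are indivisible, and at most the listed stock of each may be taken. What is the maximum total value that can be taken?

Best selections within length 26 and stock limits:
- 4×A + 2×B: length 22, value 136
- 3×A + 2×B + 1×C: length 26, value 126
- 4×A + 1×B + 1×C: length 24, value 121
- 3×A + 2×B: length 19, value 115
Best: 136 score.

136 score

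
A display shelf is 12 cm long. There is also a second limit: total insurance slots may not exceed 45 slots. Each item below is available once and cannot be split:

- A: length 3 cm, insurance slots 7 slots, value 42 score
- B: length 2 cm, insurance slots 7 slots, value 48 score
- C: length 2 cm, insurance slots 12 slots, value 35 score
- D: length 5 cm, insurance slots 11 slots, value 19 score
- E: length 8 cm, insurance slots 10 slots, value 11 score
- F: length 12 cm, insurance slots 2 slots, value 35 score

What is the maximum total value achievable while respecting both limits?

Feasible sets respecting both limits:
- A+B+C+D: length 12, insurance slots 37, value 144
- A+B+C: length 7, insurance slots 26, value 125
- A+B+D: length 10, insurance slots 25, value 109
Best: 144 score.

144 score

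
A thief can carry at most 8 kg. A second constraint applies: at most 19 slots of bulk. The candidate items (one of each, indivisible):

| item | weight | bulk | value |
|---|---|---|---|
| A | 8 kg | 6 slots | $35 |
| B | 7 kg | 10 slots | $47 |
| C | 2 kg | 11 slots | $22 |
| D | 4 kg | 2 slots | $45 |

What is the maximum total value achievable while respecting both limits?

$67

Feasible sets respecting both limits:
- C+D: weight 6, bulk 13, value 67
- B: weight 7, bulk 10, value 47
- D: weight 4, bulk 2, value 45
Best: $67.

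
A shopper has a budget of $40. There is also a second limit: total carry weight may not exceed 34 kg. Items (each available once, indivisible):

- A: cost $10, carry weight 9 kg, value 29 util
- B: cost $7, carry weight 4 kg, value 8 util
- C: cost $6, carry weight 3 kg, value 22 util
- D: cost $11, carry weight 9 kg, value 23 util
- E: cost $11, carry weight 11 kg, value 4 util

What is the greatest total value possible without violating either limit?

Feasible sets respecting both limits:
- A+B+C+D: cost 34, carry weight 25, value 82
- A+C+D+E: cost 38, carry weight 32, value 78
- A+C+D: cost 27, carry weight 21, value 74
- A+B+D+E: cost 39, carry weight 33, value 64
Best: 82 util.

82 util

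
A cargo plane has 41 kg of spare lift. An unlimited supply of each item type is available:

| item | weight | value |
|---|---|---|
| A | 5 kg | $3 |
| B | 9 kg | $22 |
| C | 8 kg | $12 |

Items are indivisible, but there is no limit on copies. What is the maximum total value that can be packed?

Best value-per-unit is B at 22/9; filling with it alone gives 4×22 = 88.
Optimal mix: 1×A + 4×B → weight 41, value 91.

$91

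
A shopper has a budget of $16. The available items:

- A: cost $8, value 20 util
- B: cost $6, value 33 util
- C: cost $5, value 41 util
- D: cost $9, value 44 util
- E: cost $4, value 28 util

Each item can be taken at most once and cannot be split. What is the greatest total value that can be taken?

Check high-value combinations within $16:
- B+C+E: cost 6+5+4=15, value 33+41+28=102
- C+D: cost 5+9=14, value 41+44=85
- B+D: cost 6+9=15, value 33+44=77
Best: 102 util.

102 util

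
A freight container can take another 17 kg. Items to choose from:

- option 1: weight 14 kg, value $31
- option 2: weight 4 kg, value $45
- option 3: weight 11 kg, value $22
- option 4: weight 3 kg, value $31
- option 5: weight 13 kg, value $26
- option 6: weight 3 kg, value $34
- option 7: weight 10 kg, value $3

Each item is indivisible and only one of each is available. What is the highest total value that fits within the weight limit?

$110

Check high-value combinations within 17 kg:
- option 2+option 4+option 6: weight 4+3+3=10, value 45+31+34=110
- option 3+option 4+option 6: weight 11+3+3=17, value 22+31+34=87
- option 2+option 6+option 7: weight 4+3+10=17, value 45+34+3=82
- option 2+option 6: weight 4+3=7, value 45+34=79
Best: $110.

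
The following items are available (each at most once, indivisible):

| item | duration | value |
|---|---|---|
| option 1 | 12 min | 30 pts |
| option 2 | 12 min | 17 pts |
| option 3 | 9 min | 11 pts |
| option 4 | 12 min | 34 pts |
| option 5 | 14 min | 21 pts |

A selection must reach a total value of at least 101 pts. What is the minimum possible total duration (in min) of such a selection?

Subsets with value ≥ 101, sorted by total duration:
- option 1+option 2+option 4+option 5: duration 50, value 102
- option 1+option 2+option 3+option 4+option 5: duration 59, value 113
Minimum duration: 50 min.

50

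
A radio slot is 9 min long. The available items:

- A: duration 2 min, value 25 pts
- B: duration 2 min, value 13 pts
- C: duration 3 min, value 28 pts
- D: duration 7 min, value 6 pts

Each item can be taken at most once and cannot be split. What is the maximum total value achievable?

Check high-value combinations within 9 min:
- A+B+C: duration 2+2+3=7, value 25+13+28=66
- A+C: duration 2+3=5, value 25+28=53
- B+C: duration 2+3=5, value 13+28=41
Best: 66 pts.

66 pts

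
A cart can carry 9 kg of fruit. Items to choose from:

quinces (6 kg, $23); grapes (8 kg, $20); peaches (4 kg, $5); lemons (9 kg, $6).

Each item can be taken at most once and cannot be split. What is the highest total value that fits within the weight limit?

Check high-value combinations within 9 kg:
- quinces: weight 6, value 23
- grapes: weight 8, value 20
- lemons: weight 9, value 6
Best: $23.

$23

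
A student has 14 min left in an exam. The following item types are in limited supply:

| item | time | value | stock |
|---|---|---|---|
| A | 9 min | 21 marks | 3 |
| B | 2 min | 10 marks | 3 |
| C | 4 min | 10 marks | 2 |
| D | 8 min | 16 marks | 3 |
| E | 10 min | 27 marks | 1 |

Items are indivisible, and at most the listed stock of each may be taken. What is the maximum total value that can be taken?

Best selections within time 14 and stock limits:
- 3×B + 2×C: time 14, value 50
- 2×B + 1×E: time 14, value 47
Best: 50 marks.

50 marks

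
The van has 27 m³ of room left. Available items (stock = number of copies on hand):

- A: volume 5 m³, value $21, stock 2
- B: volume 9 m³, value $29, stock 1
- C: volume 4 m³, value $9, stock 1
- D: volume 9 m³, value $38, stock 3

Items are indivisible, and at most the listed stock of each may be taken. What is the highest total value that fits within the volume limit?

$114

Top feasible selections:
- 3×D: volume 27, value 114
- 1×A + 1×C + 2×D: volume 27, value 106
Best: $114.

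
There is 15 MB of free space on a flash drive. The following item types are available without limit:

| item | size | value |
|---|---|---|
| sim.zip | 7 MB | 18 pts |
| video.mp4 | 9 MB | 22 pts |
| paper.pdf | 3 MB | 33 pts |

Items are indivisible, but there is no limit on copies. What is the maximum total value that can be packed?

165 pts

Best value-per-unit is paper.pdf at 33/3, and filling with it alone uses size 5×3=15. No mix of the others beats 5×33 = 165.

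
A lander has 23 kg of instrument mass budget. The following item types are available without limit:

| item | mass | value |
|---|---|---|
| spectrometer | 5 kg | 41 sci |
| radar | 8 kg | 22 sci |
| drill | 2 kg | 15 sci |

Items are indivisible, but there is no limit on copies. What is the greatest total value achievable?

183 sci

Best value-per-unit is spectrometer at 41/5; filling with it alone gives 4×41 = 164.
Optimal mix: 3×spectrometer + 4×drill → mass 23, value 183.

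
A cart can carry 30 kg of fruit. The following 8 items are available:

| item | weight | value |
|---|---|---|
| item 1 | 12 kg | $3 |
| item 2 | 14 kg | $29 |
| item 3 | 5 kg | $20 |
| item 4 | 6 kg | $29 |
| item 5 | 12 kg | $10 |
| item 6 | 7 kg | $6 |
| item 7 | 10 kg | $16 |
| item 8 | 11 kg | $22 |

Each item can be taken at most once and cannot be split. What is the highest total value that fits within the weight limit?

$78

This is a 0/1 knapsack; check combinations near the capacity.
- item 2+item 3+item 4: weight 14+5+6=25, value 29+20+29=78
- item 3+item 4+item 6+item 8: weight 5+6+7+11=29, value 20+29+6+22=77
- item 2+item 4+item 7: weight 14+6+10=30, value 29+29+16=74
- item 3+item 4+item 8: weight 5+6+11=22, value 20+29+22=71
- item 3+item 4+item 6+item 7: weight 5+6+7+10=28, value 20+29+6+16=71
Best: $78.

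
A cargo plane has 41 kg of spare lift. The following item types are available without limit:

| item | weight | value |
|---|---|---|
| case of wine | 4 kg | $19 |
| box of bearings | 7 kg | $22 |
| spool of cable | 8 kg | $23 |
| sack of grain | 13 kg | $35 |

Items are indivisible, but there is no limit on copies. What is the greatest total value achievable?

$190

Best value-per-unit is case of wine at 19/4, and filling with it alone uses weight 10×4=40. No mix of the others beats 10×19 = 190.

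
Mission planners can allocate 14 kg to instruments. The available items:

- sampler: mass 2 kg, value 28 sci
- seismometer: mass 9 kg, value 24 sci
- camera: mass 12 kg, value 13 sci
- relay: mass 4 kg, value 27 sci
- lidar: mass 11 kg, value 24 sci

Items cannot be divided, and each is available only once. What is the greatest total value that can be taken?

Check high-value combinations within 14 kg:
- sampler+relay: mass 2+4=6, value 28+27=55
- sampler+seismometer: mass 2+9=11, value 28+24=52
- sampler+lidar: mass 2+11=13, value 28+24=52
Best: 55 sci.

55 sci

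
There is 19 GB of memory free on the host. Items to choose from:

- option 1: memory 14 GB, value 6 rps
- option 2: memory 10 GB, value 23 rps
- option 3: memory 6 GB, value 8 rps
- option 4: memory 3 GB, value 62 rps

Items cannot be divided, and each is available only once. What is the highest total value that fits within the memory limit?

Check high-value combinations within 19 GB:
- option 2+option 3+option 4: memory 10+6+3=19, value 23+8+62=93
- option 2+option 4: memory 10+3=13, value 23+62=85
- option 3+option 4: memory 6+3=9, value 8+62=70
- option 1+option 4: memory 14+3=17, value 6+62=68
Best: 93 rps.

93 rps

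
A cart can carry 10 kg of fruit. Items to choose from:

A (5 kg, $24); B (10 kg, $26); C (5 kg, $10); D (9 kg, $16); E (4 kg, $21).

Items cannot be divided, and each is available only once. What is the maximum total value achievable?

$45

Check high-value combinations within 10 kg:
- A+E: weight 5+4=9, value 24+21=45
- A+C: weight 5+5=10, value 24+10=34
- C+E: weight 5+4=9, value 10+21=31
- B: weight 10, value 26
- A: weight 5, value 24
Best: $45.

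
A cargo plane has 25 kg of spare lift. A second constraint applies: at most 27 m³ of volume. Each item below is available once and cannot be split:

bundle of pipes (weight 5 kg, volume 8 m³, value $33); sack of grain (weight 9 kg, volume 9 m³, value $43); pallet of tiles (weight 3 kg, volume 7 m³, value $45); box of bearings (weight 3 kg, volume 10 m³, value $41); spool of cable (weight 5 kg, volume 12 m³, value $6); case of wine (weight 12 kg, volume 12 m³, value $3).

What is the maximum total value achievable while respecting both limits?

$129

Feasible sets respecting both limits:
- sack of grain+pallet of tiles+box of bearings: weight 15, volume 26, value 129
- bundle of pipes+sack of grain+pallet of tiles: weight 17, volume 24, value 121
- bundle of pipes+pallet of tiles+box of bearings: weight 11, volume 25, value 119
- bundle of pipes+sack of grain+box of bearings: weight 17, volume 27, value 117
Best: $129.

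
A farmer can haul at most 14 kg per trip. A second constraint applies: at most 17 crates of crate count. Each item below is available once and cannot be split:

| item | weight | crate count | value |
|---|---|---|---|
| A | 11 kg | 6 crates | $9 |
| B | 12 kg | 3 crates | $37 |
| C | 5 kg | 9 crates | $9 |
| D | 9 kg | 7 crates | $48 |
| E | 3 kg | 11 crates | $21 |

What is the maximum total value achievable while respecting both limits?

Feasible sets respecting both limits:
- C+D: weight 14, crate count 16, value 57
- D: weight 9, crate count 7, value 48
- B: weight 12, crate count 3, value 37
Best: $57.

$57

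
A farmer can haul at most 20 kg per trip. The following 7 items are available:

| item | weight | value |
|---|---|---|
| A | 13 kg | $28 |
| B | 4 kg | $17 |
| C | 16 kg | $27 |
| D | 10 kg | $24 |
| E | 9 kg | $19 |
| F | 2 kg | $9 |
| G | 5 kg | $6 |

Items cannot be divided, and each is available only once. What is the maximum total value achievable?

$54

Check high-value combinations within 20 kg:
- A+B+F: weight 13+4+2=19, value 28+17+9=54
- B+E+F+G: weight 4+9+2+5=20, value 17+19+9+6=51
- B+D+F: weight 4+10+2=16, value 17+24+9=50
- B+D+G: weight 4+10+5=19, value 17+24+6=47
Best: $54.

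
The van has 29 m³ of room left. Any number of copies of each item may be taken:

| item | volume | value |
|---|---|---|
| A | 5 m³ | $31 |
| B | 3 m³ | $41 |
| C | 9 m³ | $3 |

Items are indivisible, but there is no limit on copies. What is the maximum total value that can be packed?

$369

Best value-per-unit is B at 41/3, and filling with it alone uses volume 9×3=27. No mix of the others beats 9×41 = 369.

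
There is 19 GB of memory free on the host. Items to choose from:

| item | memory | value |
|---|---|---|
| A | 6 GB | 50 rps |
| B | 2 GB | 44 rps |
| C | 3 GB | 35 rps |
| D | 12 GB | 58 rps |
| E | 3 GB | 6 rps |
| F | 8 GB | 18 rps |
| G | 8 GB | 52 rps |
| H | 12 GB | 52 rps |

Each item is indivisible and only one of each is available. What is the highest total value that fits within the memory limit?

181 rps

Check high-value combinations within 19 GB:
- A+B+C+G: memory 6+2+3+8=19, value 50+44+35+52=181
- A+B+E+G: memory 6+2+3+8=19, value 50+44+6+52=152
- A+B+C+F: memory 6+2+3+8=19, value 50+44+35+18=147
Best: 181 rps.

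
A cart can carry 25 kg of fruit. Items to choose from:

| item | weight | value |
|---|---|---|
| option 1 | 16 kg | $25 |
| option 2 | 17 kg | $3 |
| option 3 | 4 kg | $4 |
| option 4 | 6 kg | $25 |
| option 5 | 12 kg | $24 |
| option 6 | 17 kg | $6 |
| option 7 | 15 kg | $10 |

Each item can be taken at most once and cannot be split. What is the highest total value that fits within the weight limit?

$53

Check high-value combinations within 25 kg:
- option 3+option 4+option 5: weight 4+6+12=22, value 4+25+24=53
- option 1+option 4: weight 16+6=22, value 25+25=50
- option 4+option 5: weight 6+12=18, value 25+24=49
- option 3+option 4+option 7: weight 4+6+15=25, value 4+25+10=39
Best: $53.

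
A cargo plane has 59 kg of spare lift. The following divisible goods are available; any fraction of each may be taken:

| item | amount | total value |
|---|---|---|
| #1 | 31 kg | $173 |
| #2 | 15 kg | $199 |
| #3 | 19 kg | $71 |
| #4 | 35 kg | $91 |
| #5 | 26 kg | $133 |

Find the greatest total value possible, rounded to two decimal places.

438.50

Take in order of value per unit:
- #2 (199/15 per unit): all 15 → value 199, running total 199.00
- #1 (173/31 per unit): all 31 → value 173, running total 372.00
- #5 (133/26 per unit): 13 of 26 → value 13×133/26 = 66.5000, running total 438.50
Total 438.50.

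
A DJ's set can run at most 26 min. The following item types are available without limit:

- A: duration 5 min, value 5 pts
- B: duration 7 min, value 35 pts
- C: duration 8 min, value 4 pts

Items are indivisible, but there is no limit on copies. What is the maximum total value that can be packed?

Best value-per-unit is B at 35/7; filling with it alone gives 3×35 = 105.
Optimal mix: 1×A + 3×B → duration 26, value 110.

110 pts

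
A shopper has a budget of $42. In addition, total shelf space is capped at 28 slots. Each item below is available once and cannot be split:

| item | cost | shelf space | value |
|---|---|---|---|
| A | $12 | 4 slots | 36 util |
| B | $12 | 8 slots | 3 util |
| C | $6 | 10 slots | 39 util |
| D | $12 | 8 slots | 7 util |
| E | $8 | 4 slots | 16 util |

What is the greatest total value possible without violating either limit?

98 util

Feasible sets respecting both limits:
- A+C+D+E: cost 38, shelf space 26, value 98
- A+B+C+E: cost 38, shelf space 26, value 94
- A+C+E: cost 26, shelf space 18, value 91
Best: 98 util.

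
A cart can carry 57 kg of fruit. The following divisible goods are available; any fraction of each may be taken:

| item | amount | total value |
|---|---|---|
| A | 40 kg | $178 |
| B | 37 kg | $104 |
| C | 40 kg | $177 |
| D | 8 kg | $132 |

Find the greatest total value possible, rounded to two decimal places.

349.83

Take in order of value per unit:
- D (132/8 per unit): all 8 → value 132, running total 132.00
- A (178/40 per unit): all 40 → value 178, running total 310.00
- C (177/40 per unit): 9 of 40 → value 9×177/40 = 39.8250, running total 349.83
Total 349.83.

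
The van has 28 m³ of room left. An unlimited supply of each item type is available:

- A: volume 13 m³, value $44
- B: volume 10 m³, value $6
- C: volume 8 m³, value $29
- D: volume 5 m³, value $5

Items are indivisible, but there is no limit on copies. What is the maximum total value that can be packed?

Best value-per-unit is C at 29/8; filling with it alone gives 3×29 = 87.
Optimal mix: 2×A → volume 26, value 88.

$88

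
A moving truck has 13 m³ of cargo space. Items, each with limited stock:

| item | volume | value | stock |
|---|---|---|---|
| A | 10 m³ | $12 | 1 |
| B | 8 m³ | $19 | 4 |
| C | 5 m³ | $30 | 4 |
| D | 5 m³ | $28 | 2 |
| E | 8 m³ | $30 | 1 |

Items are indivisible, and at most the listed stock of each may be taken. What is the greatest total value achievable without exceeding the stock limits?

Best selections within volume 13 and stock limits:
- 2×C: volume 10, value 60
- 1×C + 1×E: volume 13, value 60
- 1×C + 1×D: volume 10, value 58
Best: $60.

$60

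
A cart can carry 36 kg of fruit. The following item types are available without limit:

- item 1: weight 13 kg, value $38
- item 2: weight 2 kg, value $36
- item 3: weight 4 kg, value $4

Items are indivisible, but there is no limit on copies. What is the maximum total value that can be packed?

Best value-per-unit is item 2 at 36/2, and filling with it alone uses weight 18×2=36. No mix of the others beats 18×36 = 648.

$648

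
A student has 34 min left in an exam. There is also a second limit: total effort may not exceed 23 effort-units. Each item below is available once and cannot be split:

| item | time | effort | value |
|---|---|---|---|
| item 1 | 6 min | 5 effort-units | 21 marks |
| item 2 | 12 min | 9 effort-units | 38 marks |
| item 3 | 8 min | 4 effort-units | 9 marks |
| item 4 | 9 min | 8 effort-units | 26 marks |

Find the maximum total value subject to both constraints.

85 marks

Feasible sets respecting both limits:
- item 1+item 2+item 4: time 27, effort 22, value 85
- item 2+item 3+item 4: time 29, effort 21, value 73
- item 1+item 2+item 3: time 26, effort 18, value 68
- item 2+item 4: time 21, effort 17, value 64
Best: 85 marks.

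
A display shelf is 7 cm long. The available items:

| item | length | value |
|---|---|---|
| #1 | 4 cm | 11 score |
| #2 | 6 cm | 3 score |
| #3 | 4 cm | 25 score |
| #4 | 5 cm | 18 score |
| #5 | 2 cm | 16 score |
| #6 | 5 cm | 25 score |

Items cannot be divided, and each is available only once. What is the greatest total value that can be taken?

41 score

This is a 0/1 knapsack; check combinations near the capacity.
- #3+#5: length 4+2=6, value 25+16=41
- #5+#6: length 2+5=7, value 16+25=41
- #4+#5: length 5+2=7, value 18+16=34
- #1+#5: length 4+2=6, value 11+16=27
Best: 41 score.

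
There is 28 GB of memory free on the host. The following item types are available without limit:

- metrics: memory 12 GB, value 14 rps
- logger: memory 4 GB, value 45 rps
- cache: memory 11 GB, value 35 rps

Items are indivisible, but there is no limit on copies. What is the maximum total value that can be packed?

315 rps

Best value-per-unit is logger at 45/4, and filling with it alone uses memory 7×4=28. No mix of the others beats 7×45 = 315.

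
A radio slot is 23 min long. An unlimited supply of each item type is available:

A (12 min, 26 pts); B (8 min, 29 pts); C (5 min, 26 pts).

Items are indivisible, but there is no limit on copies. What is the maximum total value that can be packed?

Best value-per-unit is C at 26/5; filling with it alone gives 4×26 = 104.
Optimal mix: 1×B + 3×C → duration 23, value 107.

107 pts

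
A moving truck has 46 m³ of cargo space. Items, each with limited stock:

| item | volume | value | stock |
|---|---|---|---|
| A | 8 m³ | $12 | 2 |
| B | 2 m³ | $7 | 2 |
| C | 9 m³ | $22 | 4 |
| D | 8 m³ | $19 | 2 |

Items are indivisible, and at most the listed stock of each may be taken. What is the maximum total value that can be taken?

Best selections within volume 46 and stock limits:
- 1×B + 4×C + 1×D: volume 46, value 114
- 1×B + 3×C + 2×D: volume 45, value 111
Best: $114.

$114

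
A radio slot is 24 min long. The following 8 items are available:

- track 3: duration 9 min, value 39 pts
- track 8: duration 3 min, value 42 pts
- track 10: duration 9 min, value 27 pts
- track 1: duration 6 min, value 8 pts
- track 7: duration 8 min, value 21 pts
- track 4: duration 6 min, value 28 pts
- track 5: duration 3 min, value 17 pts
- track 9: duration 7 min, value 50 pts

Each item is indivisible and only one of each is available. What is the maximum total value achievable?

148 pts

Check high-value combinations within 24 min:
- track 3+track 8+track 5+track 9: duration 9+3+3+7=22, value 39+42+17+50=148
- track 8+track 7+track 4+track 9: duration 3+8+6+7=24, value 42+21+28+50=141
- track 8+track 4+track 5+track 9: duration 3+6+3+7=19, value 42+28+17+50=137
Best: 148 pts.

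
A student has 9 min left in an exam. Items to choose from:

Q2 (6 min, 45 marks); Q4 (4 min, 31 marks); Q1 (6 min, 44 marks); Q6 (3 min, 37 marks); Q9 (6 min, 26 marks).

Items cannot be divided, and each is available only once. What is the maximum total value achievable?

82 marks

This is a 0/1 knapsack; check combinations near the capacity.
- Q2+Q6: time 6+3=9, value 45+37=82
- Q1+Q6: time 6+3=9, value 44+37=81
- Q4+Q6: time 4+3=7, value 31+37=68
- Q6+Q9: time 3+6=9, value 37+26=63
- Q2: time 6, value 45
Best: 82 marks.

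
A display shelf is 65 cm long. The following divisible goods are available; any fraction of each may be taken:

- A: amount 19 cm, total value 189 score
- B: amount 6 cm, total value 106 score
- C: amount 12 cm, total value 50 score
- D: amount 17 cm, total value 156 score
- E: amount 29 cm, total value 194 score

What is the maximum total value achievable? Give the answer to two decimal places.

604.86

Take in order of value per unit:
- B (106/6 per unit): all 6 → value 106, running total 106.00
- A (189/19 per unit): all 19 → value 189, running total 295.00
- D (156/17 per unit): all 17 → value 156, running total 451.00
- E (194/29 per unit): 23 of 29 → value 23×194/29 = 153.8621, running total 604.86
Total 604.86.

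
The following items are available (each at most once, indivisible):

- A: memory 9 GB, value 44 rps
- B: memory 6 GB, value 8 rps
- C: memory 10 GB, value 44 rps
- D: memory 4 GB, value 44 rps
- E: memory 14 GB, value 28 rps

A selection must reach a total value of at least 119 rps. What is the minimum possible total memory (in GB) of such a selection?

Subsets with value ≥ 119, sorted by total memory:
- A+C+D: memory 23, value 132
- A+B+C+D: memory 29, value 140
Minimum memory: 23 GB.

23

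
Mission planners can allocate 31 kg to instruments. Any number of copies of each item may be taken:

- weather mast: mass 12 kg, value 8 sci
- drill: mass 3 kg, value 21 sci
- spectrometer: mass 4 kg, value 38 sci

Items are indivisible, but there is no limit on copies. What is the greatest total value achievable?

Best value-per-unit is spectrometer at 38/4; filling with it alone gives 7×38 = 266.
Optimal mix: 1×drill + 7×spectrometer → mass 31, value 287.

287 sci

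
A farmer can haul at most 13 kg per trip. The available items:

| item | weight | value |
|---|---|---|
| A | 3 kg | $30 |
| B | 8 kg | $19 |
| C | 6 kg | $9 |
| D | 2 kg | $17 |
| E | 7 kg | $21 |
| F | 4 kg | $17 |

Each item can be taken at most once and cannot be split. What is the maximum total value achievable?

Check high-value combinations within 13 kg:
- A+D+E: weight 3+2+7=12, value 30+17+21=68
- A+B+D: weight 3+8+2=13, value 30+19+17=66
- A+D+F: weight 3+2+4=9, value 30+17+17=64
Best: $68.

$68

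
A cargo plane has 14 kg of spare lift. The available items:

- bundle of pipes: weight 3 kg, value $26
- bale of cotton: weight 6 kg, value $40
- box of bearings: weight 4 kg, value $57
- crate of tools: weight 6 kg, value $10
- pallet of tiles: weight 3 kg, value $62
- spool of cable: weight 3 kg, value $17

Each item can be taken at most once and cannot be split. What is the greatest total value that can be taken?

$162

Check high-value combinations within 14 kg:
- bundle of pipes+box of bearings+pallet of tiles+spool of cable: weight 3+4+3+3=13, value 26+57+62+17=162
- bale of cotton+box of bearings+pallet of tiles: weight 6+4+3=13, value 40+57+62=159
- bundle of pipes+box of bearings+pallet of tiles: weight 3+4+3=10, value 26+57+62=145
- box of bearings+pallet of tiles+spool of cable: weight 4+3+3=10, value 57+62+17=136
Best: $162.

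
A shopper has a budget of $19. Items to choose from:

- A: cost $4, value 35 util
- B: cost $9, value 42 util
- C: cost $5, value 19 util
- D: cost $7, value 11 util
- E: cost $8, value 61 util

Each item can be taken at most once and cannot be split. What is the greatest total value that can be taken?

This is a 0/1 knapsack; check combinations near the capacity.
- A+C+E: cost 4+5+8=17, value 35+19+61=115
- A+D+E: cost 4+7+8=19, value 35+11+61=107
- B+E: cost 9+8=17, value 42+61=103
- A+E: cost 4+8=12, value 35+61=96
Best: 115 util.

115 util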